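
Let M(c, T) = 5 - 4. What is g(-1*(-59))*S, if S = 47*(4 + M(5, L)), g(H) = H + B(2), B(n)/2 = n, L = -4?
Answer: 14805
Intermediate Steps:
B(n) = 2*n
M(c, T) = 1
g(H) = 4 + H (g(H) = H + 2*2 = H + 4 = 4 + H)
S = 235 (S = 47*(4 + 1) = 47*5 = 235)
g(-1*(-59))*S = (4 - 1*(-59))*235 = (4 + 59)*235 = 63*235 = 14805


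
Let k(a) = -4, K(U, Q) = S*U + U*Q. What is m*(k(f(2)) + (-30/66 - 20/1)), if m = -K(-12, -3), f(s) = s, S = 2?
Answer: 3228/11 ≈ 293.45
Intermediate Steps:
K(U, Q) = 2*U + Q*U (K(U, Q) = 2*U + U*Q = 2*U + Q*U)
m = -12 (m = -(-12)*(2 - 3) = -(-12)*(-1) = -1*12 = -12)
m*(k(f(2)) + (-30/66 - 20/1)) = -12*(-4 + (-30/66 - 20/1)) = -12*(-4 + (-30*1/66 - 20*1)) = -12*(-4 + (-5/11 - 20)) = -12*(-4 - 225/11) = -12*(-269/11) = 3228/11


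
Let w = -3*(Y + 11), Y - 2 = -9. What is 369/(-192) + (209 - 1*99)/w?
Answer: -2129/192 ≈ -11.089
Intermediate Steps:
Y = -7 (Y = 2 - 9 = -7)
w = -12 (w = -3*(-7 + 11) = -3*4 = -12)
369/(-192) + (209 - 1*99)/w = 369/(-192) + (209 - 1*99)/(-12) = 369*(-1/192) + (209 - 99)*(-1/12) = -123/64 + 110*(-1/12) = -123/64 - 55/6 = -2129/192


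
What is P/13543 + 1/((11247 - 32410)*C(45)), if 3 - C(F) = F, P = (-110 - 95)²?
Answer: 37353766693/12037641378 ≈ 3.1031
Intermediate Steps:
P = 42025 (P = (-205)² = 42025)
C(F) = 3 - F
P/13543 + 1/((11247 - 32410)*C(45)) = 42025/13543 + 1/((11247 - 32410)*(3 - 1*45)) = 42025*(1/13543) + 1/((-21163)*(3 - 45)) = 42025/13543 - 1/21163/(-42) = 42025/13543 - 1/21163*(-1/42) = 42025/13543 + 1/888846 = 37353766693/12037641378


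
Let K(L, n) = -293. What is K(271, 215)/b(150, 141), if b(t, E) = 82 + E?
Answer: -293/223 ≈ -1.3139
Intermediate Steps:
K(271, 215)/b(150, 141) = -293/(82 + 141) = -293/223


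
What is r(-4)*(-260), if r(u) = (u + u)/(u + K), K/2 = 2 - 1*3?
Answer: -1040/3 ≈ -346.67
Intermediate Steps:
K = -2 (K = 2*(2 - 1*3) = 2*(2 - 3) = 2*(-1) = -2)
r(u) = 2*u/(-2 + u) (r(u) = (u + u)/(u - 2) = (2*u)/(-2 + u) = 2*u/(-2 + u))
r(-4)*(-260) = (2*(-4)/(-2 - 4))*(-260) = (2*(-4)/(-6))*(-260) = (2*(-4)*(-⅙))*(-260) = (4/3)*(-260) = -1040/3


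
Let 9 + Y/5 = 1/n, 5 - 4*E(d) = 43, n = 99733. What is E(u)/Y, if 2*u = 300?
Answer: 1894927/8975960 ≈ 0.21111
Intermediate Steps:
u = 150 (u = (½)*300 = 150)
E(d) = -19/2 (E(d) = 5/4 - ¼*43 = 5/4 - 43/4 = -19/2)
Y = -4487980/99733 (Y = -45 + 5/99733 = -4487980/99733 ≈ -45.000)
E(u)/Y = -19/(2*(-4487980/99733)) = -19/2*(-99733/4487980) = 1894927/8975960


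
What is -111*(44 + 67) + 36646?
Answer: 24325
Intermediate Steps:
-111*(44 + 67) + 36646 = -111*111 + 36646 = -12321 + 36646 = 24325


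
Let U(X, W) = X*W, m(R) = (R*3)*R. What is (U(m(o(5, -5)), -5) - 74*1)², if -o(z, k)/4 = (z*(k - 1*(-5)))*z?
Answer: 5476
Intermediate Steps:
o(z, k) = -4*z²*(5 + k) (o(z, k) = -4*z*(k - 1*(-5))*z = -4*z*(k + 5)*z = -4*z*(5 + k)*z = -4*z²*(5 + k))
m(R) = 3*R² (m(R) = (3*R)*R = 3*R²)
U(X, W) = W*X
(U(m(o(5, -5)), -5) - 74*1)² = (-15*(4*5²*(-5 - 1*(-5)))² - 74*1)² = (-15*(4*25*(-5 + 5))² - 74)² = (-15*(4*25*0)² - 74)² = (-15*0² - 74)² = (-15*0 - 74)² = (-5*0 - 74)² = (0 - 74)² = (-74)² = 5476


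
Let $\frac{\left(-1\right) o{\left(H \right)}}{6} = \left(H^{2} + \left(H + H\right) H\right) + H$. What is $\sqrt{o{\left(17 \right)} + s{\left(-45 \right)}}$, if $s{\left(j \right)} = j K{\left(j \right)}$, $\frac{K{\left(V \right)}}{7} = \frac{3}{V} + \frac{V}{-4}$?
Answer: $\frac{3 i \sqrt{3923}}{2} \approx 93.951 i$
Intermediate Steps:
$K{\left(V \right)} = \frac{21}{V} - \frac{7 V}{4}$ ($K{\left(V \right)} = 7 \left(\frac{3}{V} + \frac{V}{-4}\right) = 7 \left(\frac{3}{V} + V \left(- \frac{1}{4}\right)\right) = 7 \left(\frac{3}{V} - \frac{V}{4}\right) = \frac{21}{V} - \frac{7 V}{4}$)
$s{\left(j \right)} = j \left(\frac{21}{j} - \frac{7 j}{4}\right)$
$o{\left(H \right)} = - 18 H^{2} - 6 H$ ($o{\left(H \right)} = - 6 \left(\left(H^{2} + \left(H + H\right) H\right) + H\right) = - 6 \left(\left(H^{2} + 2 H H\right) + H\right) = - 6 \left(\left(H^{2} + 2 H^{2}\right) + H\right) = - 6 \left(3 H^{2} + H\right) = - 6 \left(H + 3 H^{2}\right) = - 18 H^{2} - 6 H$)
$\sqrt{o{\left(17 \right)} + s{\left(-45 \right)}} = \sqrt{\left(-6\right) 17 \left(1 + 3 \cdot 17\right) + \left(21 - \frac{7 \left(-45\right)^{2}}{4}\right)} = \sqrt{\left(-6\right) 17 \left(1 + 51\right) + \left(21 - \frac{14175}{4}\right)} = \sqrt{\left(-6\right) 17 \cdot 52 + \left(21 - \frac{14175}{4}\right)} = \sqrt{-5304 - \frac{14091}{4}} = \sqrt{- \frac{35307}{4}} = \frac{3 i \sqrt{3923}}{2}$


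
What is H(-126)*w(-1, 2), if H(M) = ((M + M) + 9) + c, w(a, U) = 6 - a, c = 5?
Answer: -1666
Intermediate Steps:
H(M) = 14 + 2*M (H(M) = ((M + M) + 9) + 5 = (2*M + 9) + 5 = (9 + 2*M) + 5 = 14 + 2*M)
H(-126)*w(-1, 2) = (14 + 2*(-126))*(6 - 1*(-1)) = (14 - 252)*(6 + 1) = -238*7 = -1666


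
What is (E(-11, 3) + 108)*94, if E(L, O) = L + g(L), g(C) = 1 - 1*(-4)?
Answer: 9588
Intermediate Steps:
g(C) = 5 (g(C) = 1 + 4 = 5)
E(L, O) = 5 + L (E(L, O) = L + 5 = 5 + L)
(E(-11, 3) + 108)*94 = ((5 - 11) + 108)*94 = (-6 + 108)*94 = 102*94 = 9588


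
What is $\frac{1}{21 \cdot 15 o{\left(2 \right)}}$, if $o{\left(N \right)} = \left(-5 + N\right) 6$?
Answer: $- \frac{1}{5670} \approx -0.00017637$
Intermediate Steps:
$o{\left(N \right)} = -30 + 6 N$
$\frac{1}{21 \cdot 15 o{\left(2 \right)}} = \frac{1}{21 \cdot 15 \left(-30 + 6 \cdot 2\right)} = \frac{1}{315 \left(-30 + 12\right)} = \frac{1}{315 \left(-18\right)} = \frac{1}{-5670} = - \frac{1}{5670}$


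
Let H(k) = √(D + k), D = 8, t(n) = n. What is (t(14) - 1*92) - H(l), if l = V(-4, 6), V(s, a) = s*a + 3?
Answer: -78 - I*√13 ≈ -78.0 - 3.6056*I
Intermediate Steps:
V(s, a) = 3 + a*s (V(s, a) = a*s + 3 = 3 + a*s)
l = -21 (l = 3 + 6*(-4) = 3 - 24 = -21)
H(k) = √(8 + k)
(t(14) - 1*92) - H(l) = (14 - 1*92) - √(8 - 21) = (14 - 92) - √(-13) = -78 - I*√13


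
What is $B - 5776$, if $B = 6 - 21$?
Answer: $-5791$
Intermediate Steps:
$B = -15$ ($B = 6 - 21 = -15$)
$B - 5776 = -15 - 5776 = -5791$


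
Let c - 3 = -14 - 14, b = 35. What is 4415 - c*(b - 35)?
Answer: 4415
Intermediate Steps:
c = -25 (c = 3 + (-14 - 14) = 3 - 28 = -25)
4415 - c*(b - 35) = 4415 - (-25)*(35 - 35) = 4415 - (-25)*0 = 4415 - 1*0 = 4415 + 0 = 4415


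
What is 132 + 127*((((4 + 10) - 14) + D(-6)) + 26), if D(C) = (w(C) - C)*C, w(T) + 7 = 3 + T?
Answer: 6482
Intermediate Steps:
w(T) = -4 + T (w(T) = -7 + (3 + T) = -4 + T)
D(C) = -4*C (D(C) = ((-4 + C) - C)*C = -4*C)
132 + 127*((((4 + 10) - 14) + D(-6)) + 26) = 132 + 127*((((4 + 10) - 14) - 4*(-6)) + 26) = 132 + 127*(((14 - 14) + 24) + 26) = 132 + 127*((0 + 24) + 26) = 132 + 127*(24 + 26) = 132 + 127*50 = 132 + 6350 = 6482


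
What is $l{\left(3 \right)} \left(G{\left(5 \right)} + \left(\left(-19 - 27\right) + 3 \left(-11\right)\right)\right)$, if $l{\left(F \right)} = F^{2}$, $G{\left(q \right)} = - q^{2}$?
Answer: $-936$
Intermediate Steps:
$l{\left(3 \right)} \left(G{\left(5 \right)} + \left(\left(-19 - 27\right) + 3 \left(-11\right)\right)\right) = 3^{2} \left(- 5^{2} + \left(\left(-19 - 27\right) + 3 \left(-11\right)\right)\right) = 9 \left(\left(-1\right) 25 - 79\right) = 9 \left(-25 - 79\right) = 9 \left(-104\right) = -936$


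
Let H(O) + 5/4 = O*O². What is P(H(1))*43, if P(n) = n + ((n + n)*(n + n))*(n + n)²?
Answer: -129/16 ≈ -8.0625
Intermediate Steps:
H(O) = -5/4 + O³ (H(O) = -5/4 + O*O² = -5/4 + O³)
P(n) = n + 16*n⁴ (P(n) = n + ((2*n)*(2*n))*(2*n)² = n + (4*n²)*(4*n²) = n + 16*n⁴)
P(H(1))*43 = ((-5/4 + 1³) + 16*(-5/4 + 1³)⁴)*43 = ((-5/4 + 1) + 16*(-5/4 + 1)⁴)*43 = (-¼ + 16*(-¼)⁴)*43 = (-¼ + 16*(1/256))*43 = (-¼ + 1/16)*43 = -3/16*43 = -129/16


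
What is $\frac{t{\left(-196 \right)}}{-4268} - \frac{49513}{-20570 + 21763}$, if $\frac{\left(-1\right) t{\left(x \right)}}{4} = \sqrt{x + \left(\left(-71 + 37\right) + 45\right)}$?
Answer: $- \frac{49513}{1193} + \frac{i \sqrt{185}}{1067} \approx -41.503 + 0.012747 i$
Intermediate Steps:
$t{\left(x \right)} = - 4 \sqrt{11 + x}$ ($t{\left(x \right)} = - 4 \sqrt{x + \left(\left(-71 + 37\right) + 45\right)} = - 4 \sqrt{x + \left(-34 + 45\right)} = - 4 \sqrt{x + 11} = - 4 \sqrt{11 + x}$)
$\frac{t{\left(-196 \right)}}{-4268} - \frac{49513}{-20570 + 21763} = \frac{\left(-4\right) \sqrt{11 - 196}}{-4268} - \frac{49513}{-20570 + 21763} = - 4 \sqrt{-185} \left(- \frac{1}{4268}\right) - \frac{49513}{1193} = - 4 i \sqrt{185} \left(- \frac{1}{4268}\right) - \frac{49513}{1193} = \frac{i \sqrt{185}}{1067} - \frac{49513}{1193} = - \frac{49513}{1193} + \frac{i \sqrt{185}}{1067}$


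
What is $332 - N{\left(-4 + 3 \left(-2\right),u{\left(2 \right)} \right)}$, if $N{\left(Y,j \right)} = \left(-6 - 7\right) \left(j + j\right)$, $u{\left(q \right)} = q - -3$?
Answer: $462$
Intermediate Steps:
$u{\left(q \right)} = 3 + q$ ($u{\left(q \right)} = q + 3 = 3 + q$)
$N{\left(Y,j \right)} = - 26 j$ ($N{\left(Y,j \right)} = - 13 \cdot 2 j = - 26 j$)
$332 - N{\left(-4 + 3 \left(-2\right),u{\left(2 \right)} \right)} = 332 - - 26 \left(3 + 2\right) = 332 - \left(-26\right) 5 = 332 - -130 = 332 + 130 = 462$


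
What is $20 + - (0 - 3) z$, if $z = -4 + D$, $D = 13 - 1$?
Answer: $44$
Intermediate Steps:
$D = 12$
$z = 8$ ($z = -4 + 12 = 8$)
$20 + - (0 - 3) z = 20 + - (0 - 3) 8 = 20 + \left(-1\right) \left(-3\right) 8 = 20 + 3 \cdot 8 = 20 + 24 = 44$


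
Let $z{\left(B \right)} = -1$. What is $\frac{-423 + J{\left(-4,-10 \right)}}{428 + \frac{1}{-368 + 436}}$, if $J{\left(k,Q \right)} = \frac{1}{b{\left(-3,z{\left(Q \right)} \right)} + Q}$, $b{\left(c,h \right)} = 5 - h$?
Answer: $- \frac{28781}{29105} \approx -0.98887$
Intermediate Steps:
$J{\left(k,Q \right)} = \frac{1}{6 + Q}$ ($J{\left(k,Q \right)} = \frac{1}{\left(5 - -1\right) + Q} = \frac{1}{\left(5 + 1\right) + Q} = \frac{1}{6 + Q}$)
$\frac{-423 + J{\left(-4,-10 \right)}}{428 + \frac{1}{-368 + 436}} = \frac{-423 + \frac{1}{6 - 10}}{428 + \frac{1}{-368 + 436}} = \frac{-423 + \frac{1}{-4}}{428 + \frac{1}{68}} = \frac{-423 - \frac{1}{4}}{428 + \frac{1}{68}} = - \frac{1693}{4 \cdot \frac{29105}{68}} = \left(- \frac{1693}{4}\right) \frac{68}{29105} = - \frac{28781}{29105}$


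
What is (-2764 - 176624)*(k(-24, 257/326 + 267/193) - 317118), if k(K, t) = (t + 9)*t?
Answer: 56295136925984404899/989668681 ≈ 5.6883e+10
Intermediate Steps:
k(K, t) = t*(9 + t) (k(K, t) = (9 + t)*t = t*(9 + t))
(-2764 - 176624)*(k(-24, 257/326 + 267/193) - 317118) = (-2764 - 176624)*((257/326 + 267/193)*(9 + (257/326 + 267/193)) - 317118) = -179388*((257*(1/326) + 267*(1/193))*(9 + (257*(1/326) + 267*(1/193))) - 317118) = -179388*((257/326 + 267/193)*(9 + (257/326 + 267/193)) - 317118) = -179388*(136643*(9 + 136643/62918)/62918 - 317118) = -179388*((136643/62918)*(702905/62918) - 317118) = -179388*(96047047915/3958674724 - 317118) = -179388*(-1255270964077517/3958674724) = 56295136925984404899/989668681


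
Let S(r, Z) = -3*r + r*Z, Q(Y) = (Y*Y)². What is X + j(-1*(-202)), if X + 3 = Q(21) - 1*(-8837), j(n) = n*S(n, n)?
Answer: 8323311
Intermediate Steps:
Q(Y) = Y⁴ (Q(Y) = (Y²)² = Y⁴)
S(r, Z) = -3*r + Z*r
j(n) = n²*(-3 + n) (j(n) = n*(n*(-3 + n)) = n²*(-3 + n))
X = 203315 (X = -3 + (21⁴ - 1*(-8837)) = -3 + (194481 + 8837) = -3 + 203318 = 203315)
X + j(-1*(-202)) = 203315 + (-1*(-202))²*(-3 - 1*(-202)) = 203315 + 202²*(-3 + 202) = 203315 + 40804*199 = 203315 + 8119996 = 8323311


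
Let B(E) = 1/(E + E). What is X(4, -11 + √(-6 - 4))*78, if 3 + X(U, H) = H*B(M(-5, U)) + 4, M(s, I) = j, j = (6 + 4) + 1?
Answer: 39 + 39*I*√10/11 ≈ 39.0 + 11.212*I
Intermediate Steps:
j = 11 (j = 10 + 1 = 11)
M(s, I) = 11
B(E) = 1/(2*E)
X(U, H) = 1 + H/22 (X(U, H) = -3 + (H*((½)/11) + 4) = -3 + (H*((½)*(1/11)) + 4) = -3 + (H*(1/22) + 4) = -3 + (H/22 + 4) = -3 + (4 + H/22) = 1 + H/22)
X(4, -11 + √(-6 - 4))*78 = (1 + (-11 + √(-6 - 4))/22)*78 = (1 + (-11 + √(-10))/22)*78 = (1 + (-11 + I*√10)/22)*78 = (1 + (-½ + I*√10/22))*78 = (½ + I*√10/22)*78 = 39 + 39*I*√10/11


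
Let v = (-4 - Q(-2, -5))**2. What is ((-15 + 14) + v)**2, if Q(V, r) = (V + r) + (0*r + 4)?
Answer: 0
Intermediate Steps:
Q(V, r) = 4 + V + r (Q(V, r) = (V + r) + (0 + 4) = (V + r) + 4 = 4 + V + r)
v = 1 (v = (-4 - (4 - 2 - 5))**2 = (-4 - 1*(-3))**2 = (-4 + 3)**2 = (-1)**2 = 1)
((-15 + 14) + v)**2 = ((-15 + 14) + 1)**2 = (-1 + 1)**2 = 0**2 = 0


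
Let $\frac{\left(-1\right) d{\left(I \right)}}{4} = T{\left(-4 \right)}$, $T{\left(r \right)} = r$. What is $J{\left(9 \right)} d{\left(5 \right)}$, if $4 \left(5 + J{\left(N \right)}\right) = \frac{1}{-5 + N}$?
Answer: $-79$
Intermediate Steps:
$d{\left(I \right)} = 16$ ($d{\left(I \right)} = \left(-4\right) \left(-4\right) = 16$)
$J{\left(N \right)} = -5 + \frac{1}{4 \left(-5 + N\right)}$
$J{\left(9 \right)} d{\left(5 \right)} = \frac{101 - 180}{4 \left(-5 + 9\right)} 16 = \frac{101 - 180}{4 \cdot 4} \cdot 16 = \frac{1}{4} \cdot \frac{1}{4} \left(-79\right) 16 = \left(- \frac{79}{16}\right) 16 = -79$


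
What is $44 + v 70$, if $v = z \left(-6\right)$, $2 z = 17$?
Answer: $-3526$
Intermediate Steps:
$z = \frac{17}{2}$ ($z = \frac{1}{2} \cdot 17 = \frac{17}{2} \approx 8.5$)
$v = -51$ ($v = \frac{17}{2} \left(-6\right) = -51$)
$44 + v 70 = 44 - 3570 = -3526$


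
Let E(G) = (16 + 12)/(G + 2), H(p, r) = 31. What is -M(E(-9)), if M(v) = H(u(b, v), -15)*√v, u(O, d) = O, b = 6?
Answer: -62*I ≈ -62.0*I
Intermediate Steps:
E(G) = 28/(2 + G)
M(v) = 31*√v
-M(E(-9)) = -31*√(28/(2 - 9)) = -31*√(28/(-7)) = -31*√(28*(-⅐)) = -31*√(-4) = -31*2*I = -62*I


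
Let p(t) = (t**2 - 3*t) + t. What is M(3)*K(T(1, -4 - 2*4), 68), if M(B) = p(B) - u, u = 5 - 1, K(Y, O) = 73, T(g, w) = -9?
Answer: -73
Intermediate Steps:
p(t) = t**2 - 2*t
u = 4
M(B) = -4 + B*(-2 + B) (M(B) = B*(-2 + B) - 1*4 = B*(-2 + B) - 4 = -4 + B*(-2 + B))
M(3)*K(T(1, -4 - 2*4), 68) = (-4 + 3*(-2 + 3))*73 = (-4 + 3*1)*73 = (-4 + 3)*73 = -1*73 = -73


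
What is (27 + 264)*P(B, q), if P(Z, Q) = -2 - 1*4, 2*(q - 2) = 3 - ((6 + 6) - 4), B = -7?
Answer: -1746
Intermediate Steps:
q = -1/2 (q = 2 + (3 - ((6 + 6) - 4))/2 = 2 + (3 - (12 - 4))/2 = 2 + (3 - 1*8)/2 = 2 + (3 - 8)/2 = 2 + (1/2)*(-5) = 2 - 5/2 = -1/2 ≈ -0.50000)
P(Z, Q) = -6 (P(Z, Q) = -2 - 4 = -6)
(27 + 264)*P(B, q) = (27 + 264)*(-6) = 291*(-6) = -1746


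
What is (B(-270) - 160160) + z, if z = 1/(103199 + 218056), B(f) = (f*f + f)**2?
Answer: 1694606227508701/321255 ≈ 5.2750e+9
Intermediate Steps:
B(f) = (f + f**2)**2 (B(f) = (f**2 + f)**2 = (f + f**2)**2)
z = 1/321255 ≈ 3.1128e-6
(B(-270) - 160160) + z = ((-270)**2*(1 - 270)**2 - 160160) + 1/321255 = (72900*(-269)**2 - 160160) + 1/321255 = (72900*72361 - 160160) + 1/321255 = (5275116900 - 160160) + 1/321255 = 5274956740 + 1/321255 = 1694606227508701/321255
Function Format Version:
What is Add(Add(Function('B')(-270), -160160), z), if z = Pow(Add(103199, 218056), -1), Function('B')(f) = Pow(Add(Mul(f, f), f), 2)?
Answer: Rational(1694606227508701, 321255) ≈ 5.2750e+9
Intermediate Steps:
Function('B')(f) = Pow(Add(f, Pow(f, 2)), 2) (Function('B')(f) = Pow(Add(Pow(f, 2), f), 2) = Pow(Add(f, Pow(f, 2)), 2))
z = Rational(1, 321255) (z = Pow(321255, -1) = Rational(1, 321255) ≈ 3.1128e-6)
Add(Add(Function('B')(-270), -160160), z) = Add(Add(Mul(Pow(-270, 2), Pow(Add(1, -270), 2)), -160160), Rational(1, 321255)) = Add(Add(Mul(72900, Pow(-269, 2)), -160160), Rational(1, 321255)) = Add(Add(Mul(72900, 72361), -160160), Rational(1, 321255)) = Add(Add(5275116900, -160160), Rational(1, 321255)) = Add(5274956740, Rational(1, 321255)) = Rational(1694606227508701, 321255)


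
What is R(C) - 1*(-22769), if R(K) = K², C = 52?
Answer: 25473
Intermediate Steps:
R(C) - 1*(-22769) = 52² - 1*(-22769) = 2704 + 22769 = 25473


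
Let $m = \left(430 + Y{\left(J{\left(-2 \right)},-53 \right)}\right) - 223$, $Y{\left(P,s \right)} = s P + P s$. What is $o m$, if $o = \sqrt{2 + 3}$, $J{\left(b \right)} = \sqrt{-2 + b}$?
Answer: $\sqrt{5} \left(207 - 212 i\right) \approx 462.87 - 474.05 i$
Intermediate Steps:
$Y{\left(P,s \right)} = 2 P s$ ($Y{\left(P,s \right)} = P s + P s = 2 P s$)
$o = \sqrt{5} \approx 2.2361$
$m = 207 - 212 i$ ($m = \left(430 + 2 \sqrt{-2 - 2} \left(-53\right)\right) - 223 = \left(430 + 2 \sqrt{-4} \left(-53\right)\right) - 223 = \left(430 + 2 \cdot 2 i \left(-53\right)\right) - 223 = \left(430 - 212 i\right) - 223 = 207 - 212 i \approx 207.0 - 212.0 i$)
$o m = \sqrt{5} \left(207 - 212 i\right)$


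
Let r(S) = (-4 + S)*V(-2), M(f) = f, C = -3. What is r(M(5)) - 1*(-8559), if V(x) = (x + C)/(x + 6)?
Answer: 34231/4 ≈ 8557.8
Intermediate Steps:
V(x) = (-3 + x)/(6 + x) (V(x) = (x - 3)/(x + 6) = (-3 + x)/(6 + x))
r(S) = 5 - 5*S/4 (r(S) = (-4 + S)*((-3 - 2)/(6 - 2)) = (-4 + S)*(-5/4) = 5 - 5*S/4)
r(M(5)) - 1*(-8559) = (5 - 5/4*5) - 1*(-8559) = (5 - 25/4) + 8559 = -5/4 + 8559 = 34231/4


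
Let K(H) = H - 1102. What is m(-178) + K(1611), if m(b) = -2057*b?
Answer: 366655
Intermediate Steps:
K(H) = -1102 + H
m(-178) + K(1611) = -2057*(-178) + (-1102 + 1611) = 366146 + 509 = 366655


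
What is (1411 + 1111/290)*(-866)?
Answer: -177660333/145 ≈ -1.2252e+6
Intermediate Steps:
(1411 + 1111/290)*(-866) = (410301/290)*(-866) = -177660333/145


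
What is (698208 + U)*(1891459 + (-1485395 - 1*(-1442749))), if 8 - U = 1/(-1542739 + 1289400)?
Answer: 7976290782044925/6179 ≈ 1.2909e+12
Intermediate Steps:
U = 2026713/253339 (U = 8 - 1/(-1542739 + 1289400) = 8 - 1/(-253339) = 8 - 1*(-1/253339) = 8 + 1/253339 = 2026713/253339 ≈ 8.0000)
(698208 + U)*(1891459 + (-1485395 - 1*(-1442749))) = (698208 + 2026713/253339)*(1891459 + (-1485395 - 1*(-1442749))) = 176885343225*(1891459 + (-1485395 + 1442749))/253339 = 176885343225*(1891459 - 42646)/253339 = (176885343225/253339)*1848813 = 7976290782044925/6179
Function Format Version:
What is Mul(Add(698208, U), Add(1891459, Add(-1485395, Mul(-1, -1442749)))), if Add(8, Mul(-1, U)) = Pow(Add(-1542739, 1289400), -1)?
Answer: Rational(7976290782044925, 6179) ≈ 1.2909e+12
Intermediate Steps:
U = Rational(2026713, 253339) (U = Add(8, Mul(-1, Pow(Add(-1542739, 1289400), -1))) = Add(8, Mul(-1, Pow(-253339, -1))) = Add(8, Mul(-1, Rational(-1, 253339))) = Add(8, Rational(1, 253339)) = Rational(2026713, 253339) ≈ 8.0000)
Mul(Add(698208, U), Add(1891459, Add(-1485395, Mul(-1, -1442749)))) = Mul(Add(698208, Rational(2026713, 253339)), Add(1891459, Add(-1485395, Mul(-1, -1442749)))) = Mul(Rational(176885343225, 253339), Add(1891459, Add(-1485395, 1442749))) = Mul(Rational(176885343225, 253339), Add(1891459, -42646)) = Mul(Rational(176885343225, 253339), 1848813) = Rational(7976290782044925, 6179)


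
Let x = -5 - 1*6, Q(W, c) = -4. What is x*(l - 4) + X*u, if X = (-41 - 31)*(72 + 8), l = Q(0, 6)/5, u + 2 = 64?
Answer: -1785336/5 ≈ -3.5707e+5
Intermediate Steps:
u = 62 (u = -2 + 64 = 62)
x = -11 (x = -5 - 6 = -11)
l = -⅘ (l = -4/5 = -4*⅕ = -⅘ ≈ -0.80000)
X = -5760 (X = -72*80 = -5760)
x*(l - 4) + X*u = -11*(-⅘ - 4) - 5760*62 = -11*(-24/5) - 357120 = 264/5 - 357120 = -1785336/5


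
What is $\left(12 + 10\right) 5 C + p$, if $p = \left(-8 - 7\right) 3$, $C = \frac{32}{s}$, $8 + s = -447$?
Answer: $- \frac{4799}{91} \approx -52.736$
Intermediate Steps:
$s = -455$ ($s = -8 - 447 = -455$)
$C = - \frac{32}{455}$ ($C = \frac{32}{-455} = 32 \left(- \frac{1}{455}\right) = - \frac{32}{455} \approx -0.07033$)
$p = -45$ ($p = \left(-15\right) 3 = -45$)
$\left(12 + 10\right) 5 C + p = \left(12 + 10\right) 5 \left(- \frac{32}{455}\right) - 45 = 22 \cdot 5 \left(- \frac{32}{455}\right) - 45 = 110 \left(- \frac{32}{455}\right) - 45 = - \frac{704}{91} - 45 = - \frac{4799}{91}$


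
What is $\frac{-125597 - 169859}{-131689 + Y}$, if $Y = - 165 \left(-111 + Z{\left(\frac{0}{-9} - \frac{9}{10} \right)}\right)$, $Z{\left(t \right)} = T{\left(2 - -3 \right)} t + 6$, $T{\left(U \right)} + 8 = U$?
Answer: $\frac{590912}{229619} \approx 2.5734$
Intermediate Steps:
$T{\left(U \right)} = -8 + U$
$Z{\left(t \right)} = 6 - 3 t$ ($Z{\left(t \right)} = \left(-8 + \left(2 - -3\right)\right) t + 6 = \left(-8 + \left(2 + 3\right)\right) t + 6 = \left(-8 + 5\right) t + 6 = - 3 t + 6 = 6 - 3 t$)
$Y = \frac{33759}{2}$ ($Y = - 165 \left(-111 + \left(6 - 3 \left(\frac{0}{-9} - \frac{9}{10}\right)\right)\right) = - 165 \left(-111 + \left(6 - 3 \left(0 \left(- \frac{1}{9}\right) - \frac{9}{10}\right)\right)\right) = - 165 \left(-111 + \left(6 - 3 \left(0 - \frac{9}{10}\right)\right)\right) = - 165 \left(-111 + \left(6 - - \frac{27}{10}\right)\right) = - 165 \left(-111 + \left(6 + \frac{27}{10}\right)\right) = - 165 \left(-111 + \frac{87}{10}\right) = \left(-165\right) \left(- \frac{1023}{10}\right) = \frac{33759}{2} \approx 16880.0$)
$\frac{-125597 - 169859}{-131689 + Y} = \frac{-125597 - 169859}{-131689 + \frac{33759}{2}} = - \frac{295456}{- \frac{229619}{2}} = \left(-295456\right) \left(- \frac{2}{229619}\right) = \frac{590912}{229619}$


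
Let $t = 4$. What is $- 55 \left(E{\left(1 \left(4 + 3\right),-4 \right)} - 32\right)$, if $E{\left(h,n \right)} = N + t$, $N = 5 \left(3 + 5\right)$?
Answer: $-660$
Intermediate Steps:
$N = 40$ ($N = 5 \cdot 8 = 40$)
$E{\left(h,n \right)} = 44$ ($E{\left(h,n \right)} = 40 + 4 = 44$)
$- 55 \left(E{\left(1 \left(4 + 3\right),-4 \right)} - 32\right) = - 55 \left(44 - 32\right) = \left(-55\right) 12 = -660$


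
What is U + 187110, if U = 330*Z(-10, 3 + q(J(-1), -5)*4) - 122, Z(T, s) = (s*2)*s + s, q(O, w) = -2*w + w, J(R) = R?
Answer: 543718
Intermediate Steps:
q(O, w) = -w
Z(T, s) = s + 2*s**2 (Z(T, s) = (2*s)*s + s = 2*s**2 + s = s + 2*s**2)
U = 356608 (U = 330*((3 - 1*(-5)*4)*(1 + 2*(3 - 1*(-5)*4))) - 122 = 330*((3 + 5*4)*(1 + 2*(3 + 5*4))) - 122 = 330*((3 + 20)*(1 + 2*(3 + 20))) - 122 = 330*(23*(1 + 2*23)) - 122 = 330*(23*(1 + 46)) - 122 = 330*(23*47) - 122 = 330*1081 - 122 = 356730 - 122 = 356608)
U + 187110 = 356608 + 187110 = 543718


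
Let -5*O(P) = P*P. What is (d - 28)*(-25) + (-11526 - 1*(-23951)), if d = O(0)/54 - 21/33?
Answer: 144550/11 ≈ 13141.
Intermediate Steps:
O(P) = -P²/5 (O(P) = -P*P/5 = -P²/5)
d = -7/11 (d = -⅕*0²/54 - 21/33 = -⅕*0*(1/54) - 21*1/33 = 0*(1/54) - 7/11 = 0 - 7/11 = -7/11 ≈ -0.63636)
(d - 28)*(-25) + (-11526 - 1*(-23951)) = (-7/11 - 28)*(-25) + (-11526 - 1*(-23951)) = -315/11*(-25) + (-11526 + 23951) = 7875/11 + 12425 = 144550/11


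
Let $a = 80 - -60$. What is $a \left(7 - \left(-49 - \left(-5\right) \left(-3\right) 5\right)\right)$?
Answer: $18340$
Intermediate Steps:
$a = 140$ ($a = 80 + 60 = 140$)
$a \left(7 - \left(-49 - \left(-5\right) \left(-3\right) 5\right)\right) = 140 \left(7 - \left(-49 - \left(-5\right) \left(-3\right) 5\right)\right) = 140 \left(7 + \left(15 \cdot 5 + 49\right)\right) = 140 \left(7 + \left(75 + 49\right)\right) = 140 \left(7 + 124\right) = 140 \cdot 131 = 18340$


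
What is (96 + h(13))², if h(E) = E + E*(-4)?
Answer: 3249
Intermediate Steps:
h(E) = -3*E (h(E) = E - 4*E = -3*E)
(96 + h(13))² = (96 - 3*13)² = (96 - 39)² = 57² = 3249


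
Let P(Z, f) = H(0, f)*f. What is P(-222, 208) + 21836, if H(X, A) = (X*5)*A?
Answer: 21836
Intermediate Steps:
H(X, A) = 5*A*X (H(X, A) = (5*X)*A = 5*A*X)
P(Z, f) = 0 (P(Z, f) = (5*f*0)*f = 0*f = 0)
P(-222, 208) + 21836 = 0 + 21836 = 21836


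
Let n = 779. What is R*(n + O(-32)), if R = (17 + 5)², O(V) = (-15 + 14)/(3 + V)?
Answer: 10934528/29 ≈ 3.7705e+5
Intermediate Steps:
O(V) = -1/(3 + V)
R = 484 (R = 22² = 484)
R*(n + O(-32)) = 484*(779 - 1/(3 - 32)) = 484*(779 - 1/(-29)) = 484*(779 - 1*(-1/29)) = 484*(779 + 1/29) = 484*(22592/29) = 10934528/29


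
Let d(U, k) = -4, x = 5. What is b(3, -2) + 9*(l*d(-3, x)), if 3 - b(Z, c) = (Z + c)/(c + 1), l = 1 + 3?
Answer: -140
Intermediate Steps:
l = 4
b(Z, c) = 3 - (Z + c)/(1 + c) (b(Z, c) = 3 - (Z + c)/(c + 1) = 3 - (Z + c)/(1 + c))
b(3, -2) + 9*(l*d(-3, x)) = (3 - 1*3 + 2*(-2))/(1 - 2) + 9*(4*(-4)) = (3 - 3 - 4)/(-1) + 9*(-16) = -1*(-4) - 144 = 4 - 144 = -140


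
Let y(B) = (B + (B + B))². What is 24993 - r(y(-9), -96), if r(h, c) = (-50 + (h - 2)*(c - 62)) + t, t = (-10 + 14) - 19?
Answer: 139924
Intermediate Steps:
t = -15 (t = 4 - 19 = -15)
y(B) = 9*B² (y(B) = (B + 2*B)² = (3*B)² = 9*B²)
r(h, c) = -65 + (-62 + c)*(-2 + h) (r(h, c) = (-50 + (h - 2)*(c - 62)) - 15 = (-50 + (-2 + h)*(-62 + c)) - 15 = (-50 + (-62 + c)*(-2 + h)) - 15 = -65 + (-62 + c)*(-2 + h))
24993 - r(y(-9), -96) = 24993 - (59 - 558*(-9)² - 2*(-96) - 864*(-9)²) = 24993 - (59 - 558*81 + 192 - 864*81) = 24993 - (59 - 62*729 + 192 - 96*729) = 24993 - (59 - 45198 + 192 - 69984) = 24993 - 1*(-114931) = 24993 + 114931 = 139924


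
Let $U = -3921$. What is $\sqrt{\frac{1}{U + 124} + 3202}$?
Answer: $\frac{\sqrt{46163899421}}{3797} \approx 56.586$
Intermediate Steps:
$\sqrt{\frac{1}{U + 124} + 3202} = \sqrt{\frac{1}{-3921 + 124} + 3202} = \sqrt{\frac{1}{-3797} + 3202} = \sqrt{- \frac{1}{3797} + 3202} = \sqrt{\frac{12157993}{3797}} = \frac{\sqrt{46163899421}}{3797}$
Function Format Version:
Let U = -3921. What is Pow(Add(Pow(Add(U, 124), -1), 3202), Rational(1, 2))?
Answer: Mul(Rational(1, 3797), Pow(46163899421, Rational(1, 2))) ≈ 56.586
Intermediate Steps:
Pow(Add(Pow(Add(U, 124), -1), 3202), Rational(1, 2)) = Pow(Add(Pow(Add(-3921, 124), -1), 3202), Rational(1, 2)) = Pow(Add(Pow(-3797, -1), 3202), Rational(1, 2)) = Pow(Add(Rational(-1, 3797), 3202), Rational(1, 2)) = Pow(Rational(12157993, 3797), Rational(1, 2)) = Mul(Rational(1, 3797), Pow(46163899421, Rational(1, 2)))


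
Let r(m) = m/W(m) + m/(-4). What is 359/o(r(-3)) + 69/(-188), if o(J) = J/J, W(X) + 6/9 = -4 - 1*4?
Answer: 67423/188 ≈ 358.63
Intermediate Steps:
W(X) = -26/3 (W(X) = -2/3 + (-4 - 1*4) = -2/3 + (-4 - 4) = -2/3 - 8 = -26/3)
r(m) = -19*m/52 (r(m) = m/(-26/3) + m/(-4) = m*(-3/26) + m*(-1/4) = -3*m/26 - m/4 = -19*m/52)
o(J) = 1
359/o(r(-3)) + 69/(-188) = 359/1 + 69/(-188) = 359*1 + 69*(-1/188) = 359 - 69/188 = 67423/188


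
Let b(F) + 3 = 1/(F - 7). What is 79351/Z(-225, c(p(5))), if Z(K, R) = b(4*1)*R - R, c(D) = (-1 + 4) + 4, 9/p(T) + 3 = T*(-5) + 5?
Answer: -238053/91 ≈ -2616.0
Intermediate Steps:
p(T) = 9/(2 - 5*T) (p(T) = 9/(-3 + (T*(-5) + 5)) = 9/(-3 + (-5*T + 5)) = 9/(-3 + (5 - 5*T)) = 9/(2 - 5*T))
c(D) = 7 (c(D) = 3 + 4 = 7)
b(F) = -3 + 1/(-7 + F) (b(F) = -3 + 1/(F - 7) = -3 + 1/(-7 + F))
Z(K, R) = -13*R/3 (Z(K, R) = ((22 - 12)/(-7 + 4*1))*R - R = ((22 - 3*4)/(-7 + 4))*R - R = ((22 - 12)/(-3))*R - R = (-⅓*10)*R - R = -10*R/3 - R = -13*R/3)
79351/Z(-225, c(p(5))) = 79351/((-13/3*7)) = 79351/(-91/3) = 79351*(-3/91) = -238053/91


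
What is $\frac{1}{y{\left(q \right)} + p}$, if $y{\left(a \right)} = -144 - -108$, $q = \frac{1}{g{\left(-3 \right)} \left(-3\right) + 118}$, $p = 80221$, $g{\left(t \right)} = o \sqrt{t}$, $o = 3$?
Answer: $\frac{1}{80185} \approx 1.2471 \cdot 10^{-5}$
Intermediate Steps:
$g{\left(t \right)} = 3 \sqrt{t}$
$q = \frac{1}{118 - 9 i \sqrt{3}}$ ($q = \frac{1}{3 \sqrt{-3} \left(-3\right) + 118} = \frac{1}{3 i \sqrt{3} \left(-3\right) + 118} = \frac{1}{- 9 i \sqrt{3} + 118} = \frac{1}{118 - 9 i \sqrt{3}} \approx 0.0083292 + 0.0011003 i$)
$y{\left(a \right)} = -36$ ($y{\left(a \right)} = -144 + 108 = -36$)
$\frac{1}{y{\left(q \right)} + p} = \frac{1}{-36 + 80221} = \frac{1}{80185}$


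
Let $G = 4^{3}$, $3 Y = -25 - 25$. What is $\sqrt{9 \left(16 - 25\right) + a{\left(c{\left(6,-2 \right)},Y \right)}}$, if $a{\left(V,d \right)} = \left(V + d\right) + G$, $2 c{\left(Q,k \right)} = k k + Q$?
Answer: $\frac{i \sqrt{258}}{3} \approx 5.3541 i$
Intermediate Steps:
$c{\left(Q,k \right)} = \frac{Q}{2} + \frac{k^{2}}{2}$ ($c{\left(Q,k \right)} = \frac{k k + Q}{2} = \frac{k^{2} + Q}{2} = \frac{Q + k^{2}}{2} = \frac{Q}{2} + \frac{k^{2}}{2}$)
$Y = - \frac{50}{3}$ ($Y = \frac{-25 - 25}{3} = \frac{1}{3} \left(-50\right) = - \frac{50}{3} \approx -16.667$)
$G = 64$
$a{\left(V,d \right)} = 64 + V + d$ ($a{\left(V,d \right)} = \left(V + d\right) + 64 = 64 + V + d$)
$\sqrt{9 \left(16 - 25\right) + a{\left(c{\left(6,-2 \right)},Y \right)}} = \sqrt{9 \left(16 - 25\right) + \left(64 + \left(\frac{1}{2} \cdot 6 + \frac{\left(-2\right)^{2}}{2}\right) - \frac{50}{3}\right)} = \sqrt{9 \left(-9\right) + \left(64 + \left(3 + \frac{1}{2} \cdot 4\right) - \frac{50}{3}\right)} = \sqrt{-81 + \left(64 + \left(3 + 2\right) - \frac{50}{3}\right)} = \sqrt{-81 + \left(64 + 5 - \frac{50}{3}\right)} = \sqrt{-81 + \frac{157}{3}} = \sqrt{- \frac{86}{3}} = \frac{i \sqrt{258}}{3}$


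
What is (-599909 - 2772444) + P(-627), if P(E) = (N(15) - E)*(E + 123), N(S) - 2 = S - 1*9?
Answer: -3692393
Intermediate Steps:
N(S) = -7 + S (N(S) = 2 + (S - 1*9) = 2 + (S - 9) = 2 + (-9 + S) = -7 + S)
P(E) = (8 - E)*(123 + E) (P(E) = ((-7 + 15) - E)*(E + 123) = (8 - E)*(123 + E))
(-599909 - 2772444) + P(-627) = (-599909 - 2772444) + (984 - 1*(-627)² - 115*(-627)) = -3372353 + (984 - 1*393129 + 72105) = -3372353 + (984 - 393129 + 72105) = -3372353 - 320040 = -3692393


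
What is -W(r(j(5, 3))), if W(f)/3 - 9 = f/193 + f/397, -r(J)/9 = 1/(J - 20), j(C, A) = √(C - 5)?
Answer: -4139127/153242 ≈ -27.010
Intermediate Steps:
j(C, A) = √(-5 + C)
r(J) = -9/(-20 + J) (r(J) = -9/(J - 20) = -9/(-20 + J))
W(f) = 27 + 1770*f/76621 (W(f) = 27 + 3*(f/193 + f/397) = 27 + 3*(590*f/76621) = 27 + 1770*f/76621)
-W(r(j(5, 3))) = -(27 + 1770*(-9/(-20 + √(-5 + 5)))/76621) = -(27 + 1770*(-9/(-20 + √0))/76621) = -(27 + 1770*(-9/(-20 + 0))/76621) = -(27 + 1770*(-9/(-20))/76621) = -(27 + 1770*(-9*(-1/20))/76621) = -(27 + (1770/76621)*(9/20)) = -(27 + 1593/153242) = -1*4139127/153242 = -4139127/153242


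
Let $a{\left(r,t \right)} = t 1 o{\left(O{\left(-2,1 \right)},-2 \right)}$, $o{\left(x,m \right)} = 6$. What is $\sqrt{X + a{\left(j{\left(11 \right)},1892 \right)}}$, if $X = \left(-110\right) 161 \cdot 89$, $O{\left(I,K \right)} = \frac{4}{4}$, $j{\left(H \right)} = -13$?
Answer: $i \sqrt{1564838} \approx 1250.9 i$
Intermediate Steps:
$O{\left(I,K \right)} = 1$ ($O{\left(I,K \right)} = 4 \cdot \frac{1}{4} = 1$)
$a{\left(r,t \right)} = 6 t$ ($a{\left(r,t \right)} = t 1 \cdot 6 = t 6 = 6 t$)
$X = -1576190$ ($X = \left(-17710\right) 89 = -1576190$)
$\sqrt{X + a{\left(j{\left(11 \right)},1892 \right)}} = \sqrt{-1576190 + 6 \cdot 1892} = \sqrt{-1576190 + 11352} = \sqrt{-1564838} = i \sqrt{1564838}$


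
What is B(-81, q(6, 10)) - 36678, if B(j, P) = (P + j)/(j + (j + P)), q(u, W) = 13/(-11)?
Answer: -65836106/1795 ≈ -36678.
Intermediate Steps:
q(u, W) = -13/11 (q(u, W) = 13*(-1/11) = -13/11)
B(j, P) = (P + j)/(P + 2*j) (B(j, P) = (P + j)/(j + (P + j)) = (P + j)/(P + 2*j))
B(-81, q(6, 10)) - 36678 = (-13/11 - 81)/(-13/11 + 2*(-81)) - 36678 = -904/11/(-13/11 - 162) - 36678 = -904/11/(-1795/11) - 36678 = -11/1795*(-904/11) - 36678 = 904/1795 - 36678 = -65836106/1795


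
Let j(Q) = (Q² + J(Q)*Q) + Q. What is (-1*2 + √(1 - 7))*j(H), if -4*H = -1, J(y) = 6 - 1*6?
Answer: -5/8 + 5*I*√6/16 ≈ -0.625 + 0.76547*I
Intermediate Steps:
J(y) = 0 (J(y) = 6 - 6 = 0)
H = ¼ (H = -¼*(-1) = ¼ ≈ 0.25000)
j(Q) = Q + Q² (j(Q) = (Q² + 0*Q) + Q = (Q² + 0) + Q = Q² + Q = Q + Q²)
(-1*2 + √(1 - 7))*j(H) = (-1*2 + √(1 - 7))*((1 + ¼)/4) = (-2 + √(-6))*((¼)*(5/4)) = (-2 + I*√6)*(5/16) = -5/8 + 5*I*√6/16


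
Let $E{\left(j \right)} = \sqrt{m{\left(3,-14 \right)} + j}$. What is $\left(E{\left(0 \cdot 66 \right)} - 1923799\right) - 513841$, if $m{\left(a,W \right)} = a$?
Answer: $-2437640 + \sqrt{3} \approx -2.4376 \cdot 10^{6}$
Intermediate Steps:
$E{\left(j \right)} = \sqrt{3 + j}$
$\left(E{\left(0 \cdot 66 \right)} - 1923799\right) - 513841 = \left(\sqrt{3 + 0 \cdot 66} - 1923799\right) - 513841 = \left(\sqrt{3 + 0} - 1923799\right) - 513841 = \left(\sqrt{3} - 1923799\right) - 513841 = \left(-1923799 + \sqrt{3}\right) - 513841 = -2437640 + \sqrt{3}$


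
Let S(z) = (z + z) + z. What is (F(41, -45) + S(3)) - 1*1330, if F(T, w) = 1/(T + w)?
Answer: -5285/4 ≈ -1321.3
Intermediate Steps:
S(z) = 3*z (S(z) = 2*z + z = 3*z)
(F(41, -45) + S(3)) - 1*1330 = (1/(41 - 45) + 3*3) - 1*1330 = (1/(-4) + 9) - 1330 = (-¼ + 9) - 1330 = 35/4 - 1330 = -5285/4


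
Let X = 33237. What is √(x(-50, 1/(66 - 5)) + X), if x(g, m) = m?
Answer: √123674938/61 ≈ 182.31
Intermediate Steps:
√(x(-50, 1/(66 - 5)) + X) = √(1/(66 - 5) + 33237) = √(1/61 + 33237) = √(2027458/61) = √123674938/61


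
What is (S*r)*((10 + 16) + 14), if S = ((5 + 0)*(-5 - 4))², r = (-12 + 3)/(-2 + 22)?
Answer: -36450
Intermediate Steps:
r = -9/20 ≈ -0.45000
S = 2025 (S = (5*(-9))² = (-45)² = 2025)
(S*r)*((10 + 16) + 14) = (2025*(-9/20))*((10 + 16) + 14) = -3645*(26 + 14)/4 = -3645/4*40 = -36450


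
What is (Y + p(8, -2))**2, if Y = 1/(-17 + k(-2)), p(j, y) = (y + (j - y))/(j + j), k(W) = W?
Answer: 289/1444 ≈ 0.20014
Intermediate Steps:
p(j, y) = 1/2 (p(j, y) = j/((2*j)) = j*(1/(2*j)) = 1/2)
Y = -1/19 (Y = 1/(-17 - 2) = 1/(-19) = -1/19 ≈ -0.052632)
(Y + p(8, -2))**2 = (-1/19 + 1/2)**2 = (17/38)**2 = 289/1444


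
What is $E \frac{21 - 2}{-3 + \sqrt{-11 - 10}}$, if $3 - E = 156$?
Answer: $\frac{2907}{10} + \frac{969 i \sqrt{21}}{10} \approx 290.7 + 444.05 i$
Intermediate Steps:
$E = -153$ ($E = 3 - 156 = -153$)
$E \frac{21 - 2}{-3 + \sqrt{-11 - 10}} = - 153 \frac{21 - 2}{-3 + \sqrt{-11 - 10}} = - 153 \frac{19}{-3 + \sqrt{-21}} = - 153 \frac{19}{-3 + i \sqrt{21}} = - \frac{2907}{-3 + i \sqrt{21}}$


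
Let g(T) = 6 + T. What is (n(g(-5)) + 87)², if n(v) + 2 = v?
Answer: 7396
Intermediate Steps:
n(v) = -2 + v
(n(g(-5)) + 87)² = ((-2 + (6 - 5)) + 87)² = ((-2 + 1) + 87)² = (-1 + 87)² = 86² = 7396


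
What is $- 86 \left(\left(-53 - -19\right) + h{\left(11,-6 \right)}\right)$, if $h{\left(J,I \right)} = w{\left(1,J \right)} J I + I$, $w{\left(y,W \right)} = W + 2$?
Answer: $77228$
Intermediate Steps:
$w{\left(y,W \right)} = 2 + W$
$h{\left(J,I \right)} = I + I J \left(2 + J\right)$ ($h{\left(J,I \right)} = \left(2 + J\right) J I + I = J \left(2 + J\right) I + I = I J \left(2 + J\right) + I = I + I J \left(2 + J\right)$)
$- 86 \left(\left(-53 - -19\right) + h{\left(11,-6 \right)}\right) = - 86 \left(\left(-53 - -19\right) - 6 \left(1 + 11 \left(2 + 11\right)\right)\right) = - 86 \left(\left(-53 + 19\right) - 6 \left(1 + 11 \cdot 13\right)\right) = - 86 \left(-34 - 6 \left(1 + 143\right)\right) = - 86 \left(-34 - 864\right) = \left(-86\right) \left(-898\right) = 77228$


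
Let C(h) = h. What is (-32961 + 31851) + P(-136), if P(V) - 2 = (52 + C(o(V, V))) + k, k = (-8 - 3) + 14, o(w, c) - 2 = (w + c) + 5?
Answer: -1318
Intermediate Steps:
o(w, c) = 7 + c + w (o(w, c) = 2 + ((w + c) + 5) = 2 + ((c + w) + 5) = 2 + (5 + c + w) = 7 + c + w)
k = 3 (k = -11 + 14 = 3)
P(V) = 64 + 2*V (P(V) = 2 + ((52 + (7 + V + V)) + 3) = 2 + ((52 + (7 + 2*V)) + 3) = 2 + ((59 + 2*V) + 3) = 2 + (62 + 2*V) = 64 + 2*V)
(-32961 + 31851) + P(-136) = (-32961 + 31851) + (64 + 2*(-136)) = -1110 + (64 - 272) = -1110 - 208 = -1318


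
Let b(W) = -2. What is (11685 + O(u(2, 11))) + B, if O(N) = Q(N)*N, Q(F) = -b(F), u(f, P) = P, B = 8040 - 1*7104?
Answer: 12643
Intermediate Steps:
B = 936 (B = 8040 - 7104 = 936)
Q(F) = 2 (Q(F) = -1*(-2) = 2)
O(N) = 2*N
(11685 + O(u(2, 11))) + B = (11685 + 2*11) + 936 = (11685 + 22) + 936 = 11707 + 936 = 12643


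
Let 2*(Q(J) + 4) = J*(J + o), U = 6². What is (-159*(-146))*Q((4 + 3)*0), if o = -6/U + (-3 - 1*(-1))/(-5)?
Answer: -92856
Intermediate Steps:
U = 36
o = 7/30 (o = -6/36 + (-3 - 1*(-1))/(-5) = -6*1/36 + (-3 + 1)*(-⅕) = -⅙ - 2*(-⅕) = -⅙ + ⅖ = 7/30 ≈ 0.23333)
Q(J) = -4 + J*(7/30 + J)/2 (Q(J) = -4 + (J*(J + 7/30))/2 = -4 + (J*(7/30 + J))/2 = -4 + J*(7/30 + J)/2)
(-159*(-146))*Q((4 + 3)*0) = (-159*(-146))*(-4 + ((4 + 3)*0)²/2 + 7*((4 + 3)*0)/60) = 23214*(-4 + (7*0)²/2 + 7*(7*0)/60) = 23214*(-4 + (½)*0² + (7/60)*0) = 23214*(-4 + (½)*0 + 0) = 23214*(-4 + 0 + 0) = 23214*(-4) = -92856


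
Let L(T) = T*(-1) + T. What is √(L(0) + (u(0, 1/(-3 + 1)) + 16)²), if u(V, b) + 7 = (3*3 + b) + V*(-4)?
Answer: 35/2 ≈ 17.500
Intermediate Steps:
L(T) = 0 (L(T) = -T + T = 0)
u(V, b) = 2 + b - 4*V (u(V, b) = -7 + ((3*3 + b) + V*(-4)) = -7 + ((9 + b) - 4*V) = -7 + (9 + b - 4*V) = 2 + b - 4*V)
√(L(0) + (u(0, 1/(-3 + 1)) + 16)²) = √(0 + ((2 + 1/(-3 + 1) - 4*0) + 16)²) = √(0 + ((2 + 1/(-2) + 0) + 16)²) = √(0 + ((2 - ½ + 0) + 16)²) = √(0 + (3/2 + 16)²) = √(0 + (35/2)²) = √(0 + 1225/4) = √(1225/4) = 35/2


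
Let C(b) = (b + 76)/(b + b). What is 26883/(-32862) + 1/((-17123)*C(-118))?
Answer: -3223515835/3938872182 ≈ -0.81839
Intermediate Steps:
C(b) = (76 + b)/(2*b) (C(b) = (76 + b)/((2*b)) = (76 + b)*(1/(2*b)) = (76 + b)/(2*b))
26883/(-32862) + 1/((-17123)*C(-118)) = 26883/(-32862) + 1/((-17123)*(((½)*(76 - 118)/(-118)))) = 26883*(-1/32862) - 1/(17123*((½)*(-1/118)*(-42))) = -8961/10954 - 1/(17123*21/118) = -8961/10954 - 1/17123*118/21 = -8961/10954 - 118/359583 = -3223515835/3938872182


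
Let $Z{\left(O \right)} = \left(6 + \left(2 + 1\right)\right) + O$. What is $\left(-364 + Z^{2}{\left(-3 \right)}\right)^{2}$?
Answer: $107584$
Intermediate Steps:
$Z{\left(O \right)} = 9 + O$ ($Z{\left(O \right)} = \left(6 + 3\right) + O = 9 + O$)
$\left(-364 + Z^{2}{\left(-3 \right)}\right)^{2} = \left(-364 + \left(9 - 3\right)^{2}\right)^{2} = \left(-364 + 6^{2}\right)^{2} = \left(-364 + 36\right)^{2} = \left(-328\right)^{2} = 107584$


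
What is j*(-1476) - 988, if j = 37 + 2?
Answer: -58552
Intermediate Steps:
j = 39
j*(-1476) - 988 = 39*(-1476) - 988 = -57564 - 988 = -58552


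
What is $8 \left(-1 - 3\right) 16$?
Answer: $-512$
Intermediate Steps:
$8 \left(-1 - 3\right) 16 = 8 \left(-4\right) 16 = \left(-32\right) 16 = -512$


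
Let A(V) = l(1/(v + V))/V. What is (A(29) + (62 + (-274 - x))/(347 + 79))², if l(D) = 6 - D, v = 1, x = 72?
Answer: 160801/756900 ≈ 0.21245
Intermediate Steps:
A(V) = (6 - 1/(1 + V))/V
(A(29) + (62 + (-274 - x))/(347 + 79))² = ((5 + 6*29)/(29*(1 + 29)) + (62 + (-274 - 1*72))/(347 + 79))² = ((1/29)*(5 + 174)/30 + (62 + (-274 - 72))/426)² = ((1/29)*(1/30)*179 + (62 - 346)*(1/426))² = (179/870 - 284*1/426)² = (179/870 - ⅔)² = (-401/870)² = 160801/756900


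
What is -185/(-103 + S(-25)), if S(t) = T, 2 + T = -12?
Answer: 185/117 ≈ 1.5812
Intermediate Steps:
T = -14 (T = -2 - 12 = -14)
S(t) = -14
-185/(-103 + S(-25)) = -185/(-103 - 14) = -185/(-117) = -185*(-1/117) = 185/117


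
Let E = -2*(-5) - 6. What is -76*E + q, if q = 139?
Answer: -165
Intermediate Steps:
E = 4 (E = 10 - 6 = 4)
-76*E + q = -76*4 + 139 = -304 + 139 = -165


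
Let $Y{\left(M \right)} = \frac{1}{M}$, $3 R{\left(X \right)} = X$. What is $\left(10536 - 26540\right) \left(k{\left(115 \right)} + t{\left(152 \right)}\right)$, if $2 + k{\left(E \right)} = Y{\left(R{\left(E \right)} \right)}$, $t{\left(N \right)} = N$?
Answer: $- \frac{276117012}{115} \approx -2.401 \cdot 10^{6}$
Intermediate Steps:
$R{\left(X \right)} = \frac{X}{3}$
$k{\left(E \right)} = -2 + \frac{3}{E}$ ($k{\left(E \right)} = -2 + \frac{1}{\frac{1}{3} E} = -2 + \frac{3}{E}$)
$\left(10536 - 26540\right) \left(k{\left(115 \right)} + t{\left(152 \right)}\right) = \left(10536 - 26540\right) \left(\left(-2 + \frac{3}{115}\right) + 152\right) = - 16004 \left(\left(-2 + 3 \cdot \frac{1}{115}\right) + 152\right) = - 16004 \left(\left(-2 + \frac{3}{115}\right) + 152\right) = - 16004 \left(- \frac{227}{115} + 152\right) = \left(-16004\right) \frac{17253}{115} = - \frac{276117012}{115}$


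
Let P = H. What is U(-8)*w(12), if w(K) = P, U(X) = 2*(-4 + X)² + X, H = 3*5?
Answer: 4200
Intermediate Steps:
H = 15
P = 15
U(X) = X + 2*(-4 + X)²
w(K) = 15
U(-8)*w(12) = (-8 + 2*(-4 - 8)²)*15 = (-8 + 2*(-12)²)*15 = (-8 + 2*144)*15 = (-8 + 288)*15 = 280*15 = 4200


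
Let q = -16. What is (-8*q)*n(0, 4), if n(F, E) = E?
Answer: 512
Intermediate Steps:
(-8*q)*n(0, 4) = -8*(-16)*4 = 128*4 = 512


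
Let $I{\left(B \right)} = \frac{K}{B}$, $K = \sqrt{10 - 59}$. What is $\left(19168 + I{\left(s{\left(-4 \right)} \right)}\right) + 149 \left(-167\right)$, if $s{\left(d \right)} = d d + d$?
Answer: $-5715 + \frac{7 i}{12} \approx -5715.0 + 0.58333 i$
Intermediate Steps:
$s{\left(d \right)} = d + d^{2}$ ($s{\left(d \right)} = d^{2} + d = d + d^{2}$)
$K = 7 i$ ($K = \sqrt{-49} = 7 i \approx 7.0 i$)
$I{\left(B \right)} = \frac{7 i}{B}$
$\left(19168 + I{\left(s{\left(-4 \right)} \right)}\right) + 149 \left(-167\right) = \left(19168 + \frac{7 i}{\left(-4\right) \left(1 - 4\right)}\right) + 149 \left(-167\right) = \left(19168 + \frac{7 i}{\left(-4\right) \left(-3\right)}\right) - 24883 = \left(19168 + \frac{7 i}{12}\right) - 24883 = -5715 + \frac{7 i}{12}$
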